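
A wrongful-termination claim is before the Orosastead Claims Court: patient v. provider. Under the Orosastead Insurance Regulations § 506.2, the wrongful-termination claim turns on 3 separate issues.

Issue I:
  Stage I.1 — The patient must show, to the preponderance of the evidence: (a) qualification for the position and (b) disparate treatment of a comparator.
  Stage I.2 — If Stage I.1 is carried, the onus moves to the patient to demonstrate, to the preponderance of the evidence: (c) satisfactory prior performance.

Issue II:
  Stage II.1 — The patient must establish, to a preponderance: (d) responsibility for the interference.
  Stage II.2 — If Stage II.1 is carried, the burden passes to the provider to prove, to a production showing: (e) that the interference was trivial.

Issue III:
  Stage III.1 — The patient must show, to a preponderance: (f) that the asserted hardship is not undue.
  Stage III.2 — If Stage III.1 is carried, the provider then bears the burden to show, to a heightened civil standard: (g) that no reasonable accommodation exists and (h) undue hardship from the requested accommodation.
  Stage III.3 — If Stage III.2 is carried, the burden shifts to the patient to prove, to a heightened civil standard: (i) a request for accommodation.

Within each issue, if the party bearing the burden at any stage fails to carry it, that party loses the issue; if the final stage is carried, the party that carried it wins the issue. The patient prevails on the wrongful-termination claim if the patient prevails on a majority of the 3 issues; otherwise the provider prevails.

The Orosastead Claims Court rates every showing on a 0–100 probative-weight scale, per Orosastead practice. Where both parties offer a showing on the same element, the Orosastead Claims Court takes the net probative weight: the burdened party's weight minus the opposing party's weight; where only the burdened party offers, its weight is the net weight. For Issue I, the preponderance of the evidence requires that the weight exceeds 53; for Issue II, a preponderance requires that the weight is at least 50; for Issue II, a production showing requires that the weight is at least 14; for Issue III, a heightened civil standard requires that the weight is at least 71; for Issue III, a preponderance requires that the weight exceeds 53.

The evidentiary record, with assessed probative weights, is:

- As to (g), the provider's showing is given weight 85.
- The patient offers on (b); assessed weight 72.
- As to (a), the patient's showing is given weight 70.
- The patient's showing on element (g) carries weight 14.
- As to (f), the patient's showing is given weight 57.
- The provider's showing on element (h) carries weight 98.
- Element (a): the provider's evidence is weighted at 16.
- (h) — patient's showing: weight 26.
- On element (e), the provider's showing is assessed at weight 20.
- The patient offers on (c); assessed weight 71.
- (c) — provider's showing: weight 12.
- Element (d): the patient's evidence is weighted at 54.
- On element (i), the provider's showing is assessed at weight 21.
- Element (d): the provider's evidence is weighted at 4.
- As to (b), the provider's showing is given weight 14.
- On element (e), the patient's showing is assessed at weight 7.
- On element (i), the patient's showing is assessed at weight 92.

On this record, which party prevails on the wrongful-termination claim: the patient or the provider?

— Issue I —
Stage I.1 — burden on patient; standard: the preponderance of the evidence (weight exceeds 53).
    (a): 70 − 16 = 54 > 53 [met]
    (b): 72 − 14 = 58 > 53 [met]
  All elements met. The patient retains the burden for Stage I.2.
Stage I.2 — burden on patient; standard: the preponderance of the evidence (weight exceeds 53).
    (c): 71 − 12 = 59 > 53 [met]
  All elements met at the final stage.
Every stage carried; the patient prevails on this issue.
— Issue II —
Stage II.1 (patient, a preponderance, weight is at least 50): (d) net 54−4=50 ≥ 50 — meets.
  The patient carries Stage II.1; the provider now bears the burden.
Stage II.2 (provider, a production showing, weight is at least 14): (e) net 20−7=13 < 14 — fails.
  Stage II.2 not carried; the provider fails its burden.
The patient prevails on this issue.
— Issue III —
At Stage III.1 the patient must meet a preponderance (weight exceeds 53): on (f) the weight is 57, which does exceed 53, so (f) meets the standard.
  Stage III.1 is satisfied; the onus moves to the provider.
At Stage III.2 the provider must meet a heightened civil standard (weight is at least 71): on (g) the weight is 85 less the opposing 14 gives net 71, which does reach 71, so (g) meets the standard; on (h) the weight is 98 less the opposing 26 gives net 72, which does reach 71, so (h) meets the standard.
  Stage III.2 is satisfied; the onus moves to the patient.
At Stage III.3 the patient must meet a heightened civil standard (weight is at least 71): on (i) the weight is 92 less the opposing 21 gives net 71, ≥ 71, so (i) meets the standard.
  The patient carries the last stage.
Every stage carried; the patient prevails on this issue.
Per-issue: Issue I → patient; Issue II → patient; Issue III → patient. The patient must prevail on a majority of issues; overall, the patient prevails.

patient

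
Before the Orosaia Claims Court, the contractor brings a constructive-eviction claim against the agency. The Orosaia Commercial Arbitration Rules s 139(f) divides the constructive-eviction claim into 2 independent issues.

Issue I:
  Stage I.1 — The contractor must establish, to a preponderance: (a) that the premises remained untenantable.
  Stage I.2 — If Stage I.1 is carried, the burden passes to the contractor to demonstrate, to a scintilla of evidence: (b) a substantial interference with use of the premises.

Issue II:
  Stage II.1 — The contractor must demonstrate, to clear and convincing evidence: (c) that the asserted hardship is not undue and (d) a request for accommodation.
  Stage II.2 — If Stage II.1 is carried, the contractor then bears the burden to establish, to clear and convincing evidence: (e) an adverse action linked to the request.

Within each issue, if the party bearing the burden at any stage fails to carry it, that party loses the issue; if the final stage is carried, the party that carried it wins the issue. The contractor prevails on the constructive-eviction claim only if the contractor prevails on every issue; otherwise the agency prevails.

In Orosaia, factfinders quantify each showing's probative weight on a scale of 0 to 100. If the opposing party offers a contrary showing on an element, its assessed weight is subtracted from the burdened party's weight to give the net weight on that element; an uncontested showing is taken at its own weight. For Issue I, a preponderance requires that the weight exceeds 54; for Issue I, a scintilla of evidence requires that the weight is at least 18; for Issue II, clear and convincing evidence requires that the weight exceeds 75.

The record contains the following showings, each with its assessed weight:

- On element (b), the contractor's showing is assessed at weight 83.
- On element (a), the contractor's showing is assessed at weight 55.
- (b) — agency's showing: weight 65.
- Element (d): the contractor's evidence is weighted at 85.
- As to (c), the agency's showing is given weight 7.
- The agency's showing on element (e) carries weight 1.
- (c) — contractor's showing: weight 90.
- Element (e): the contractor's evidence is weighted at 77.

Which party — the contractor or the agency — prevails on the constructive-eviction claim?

— Issue I —
Stage I.1 (contractor, a preponderance, weight exceeds 54): (a) 55 > 54 — meets.
  All elements met. The contractor retains the burden for Stage I.2.
Stage I.2 (contractor, a scintilla of evidence, weight is at least 18): (b) net 83−65=18 ≥ 18 — meets.
  All elements met at the final stage.
All stages carried — the contractor prevails on this issue.
— Issue II —
At Stage II.1 the contractor must meet clear and convincing evidence (weight exceeds 75): on (c) the weight is 90 less the opposing 7 gives net 83, which does exceed 75, so (c) meets the standard; on (d) the weight is 85, > 75, so (d) meets the standard.
  Stage II.1 is satisfied; the contractor continues to bear the burden.
At Stage II.2 the contractor must meet clear and convincing evidence (weight exceeds 75): on (e) the weight is 77 less the opposing 1 gives net 76, which does exceed 75, so (e) meets the standard.
  All elements met at the final stage.
Every stage carried; the contractor prevails on this issue.
Per-issue: Issue I → contractor; Issue II → contractor. The contractor must prevail on every issue; overall, the contractor prevails.

contractor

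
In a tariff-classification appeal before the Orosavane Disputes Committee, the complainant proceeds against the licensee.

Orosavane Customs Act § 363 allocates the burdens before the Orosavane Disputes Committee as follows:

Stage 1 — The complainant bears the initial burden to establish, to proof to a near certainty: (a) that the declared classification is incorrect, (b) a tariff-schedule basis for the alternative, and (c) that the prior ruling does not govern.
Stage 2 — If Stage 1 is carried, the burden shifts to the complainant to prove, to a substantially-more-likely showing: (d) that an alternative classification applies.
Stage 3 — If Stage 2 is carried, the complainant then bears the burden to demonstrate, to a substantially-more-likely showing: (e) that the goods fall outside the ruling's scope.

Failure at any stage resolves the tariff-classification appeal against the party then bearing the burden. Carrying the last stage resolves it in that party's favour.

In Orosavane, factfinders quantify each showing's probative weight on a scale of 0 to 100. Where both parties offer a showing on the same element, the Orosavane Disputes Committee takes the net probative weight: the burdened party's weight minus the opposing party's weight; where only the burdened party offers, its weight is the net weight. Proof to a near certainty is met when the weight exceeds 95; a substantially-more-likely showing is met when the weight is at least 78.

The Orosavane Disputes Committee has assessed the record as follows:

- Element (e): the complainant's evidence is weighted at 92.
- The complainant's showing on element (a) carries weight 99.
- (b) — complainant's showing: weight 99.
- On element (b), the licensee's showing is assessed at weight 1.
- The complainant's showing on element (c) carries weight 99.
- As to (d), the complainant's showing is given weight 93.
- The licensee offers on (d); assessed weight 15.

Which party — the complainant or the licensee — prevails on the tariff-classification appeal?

At Stage 1 the complainant must meet proof to a near certainty (weight exceeds 95): on (a) the weight is 99, > 95, so (a) meets the standard; on (b) the weight is 99 less the opposing 1 gives net 98, > 95, so (b) meets the standard; on (c) the weight is 99, which does exceed 95, so (c) meets the standard.
  Stage 1 is satisfied; the complainant continues to bear the burden.
At Stage 2 the complainant must meet a substantially-more-likely showing (weight is at least 78): on (d) the weight is 93 less the opposing 15 gives net 78, which does reach 78, so (d) meets the standard.
  Stage 2 is satisfied; the complainant continues to bear the burden.
At Stage 3 the complainant must meet a substantially-more-likely showing (weight is at least 78): on (e) the weight is 92, which does reach 78, so (e) meets the standard.
  Stage 3 carried; the final stage is satisfied.
Every stage carried; the complainant prevails.

complainant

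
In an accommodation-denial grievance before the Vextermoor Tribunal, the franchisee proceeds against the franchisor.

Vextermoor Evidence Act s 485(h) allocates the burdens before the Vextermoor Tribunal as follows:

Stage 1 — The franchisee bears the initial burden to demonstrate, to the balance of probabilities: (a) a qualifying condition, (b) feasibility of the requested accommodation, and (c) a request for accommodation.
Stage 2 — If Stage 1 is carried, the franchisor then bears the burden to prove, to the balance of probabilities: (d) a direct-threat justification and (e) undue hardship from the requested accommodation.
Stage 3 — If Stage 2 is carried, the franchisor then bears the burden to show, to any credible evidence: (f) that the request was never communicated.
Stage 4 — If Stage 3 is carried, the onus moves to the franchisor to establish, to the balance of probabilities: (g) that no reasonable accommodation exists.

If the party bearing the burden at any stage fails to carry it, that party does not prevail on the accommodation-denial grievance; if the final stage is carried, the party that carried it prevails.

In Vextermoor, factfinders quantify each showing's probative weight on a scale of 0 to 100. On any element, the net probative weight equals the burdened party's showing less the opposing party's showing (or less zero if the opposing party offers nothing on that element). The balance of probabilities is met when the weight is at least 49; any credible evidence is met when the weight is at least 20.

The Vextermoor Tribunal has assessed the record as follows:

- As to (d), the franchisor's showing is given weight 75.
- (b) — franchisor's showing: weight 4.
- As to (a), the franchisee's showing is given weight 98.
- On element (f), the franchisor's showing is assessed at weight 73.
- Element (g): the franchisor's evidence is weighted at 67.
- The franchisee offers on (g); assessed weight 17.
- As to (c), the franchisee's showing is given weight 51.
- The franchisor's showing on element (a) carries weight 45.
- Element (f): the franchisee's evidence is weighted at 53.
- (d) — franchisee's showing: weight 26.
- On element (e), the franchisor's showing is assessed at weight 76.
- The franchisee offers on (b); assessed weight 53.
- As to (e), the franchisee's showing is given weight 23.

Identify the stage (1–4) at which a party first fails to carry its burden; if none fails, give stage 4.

Stage 1 (franchisee, the balance of probabilities, weight is at least 49): (a) net 98−45=53 ≥ 49 — meets; (b) net 53−4=49 ≥ 49 — meets; (c) 51 ≥ 49 — meets.
  Stage 1 is satisfied; the onus moves to the franchisor.
Stage 2 (franchisor, the balance of probabilities, weight is at least 49): (d) net 75−26=49 ≥ 49 — meets; (e) net 76−23=53 ≥ 49 — meets.
  Stage 2 is satisfied; the franchisor continues to bear the burden.
Stage 3 (franchisor, any credible evidence, weight is at least 20): (f) net 73−53=20 ≥ 20 — meets.
  All elements met. The franchisor retains the burden for Stage 4.
Stage 4 (franchisor, the balance of probabilities, weight is at least 49): (g) net 67−17=50 ≥ 49 — meets.
  Stage 4 carried; the final stage is satisfied.
All stages carried — the franchisor prevails.

stage 4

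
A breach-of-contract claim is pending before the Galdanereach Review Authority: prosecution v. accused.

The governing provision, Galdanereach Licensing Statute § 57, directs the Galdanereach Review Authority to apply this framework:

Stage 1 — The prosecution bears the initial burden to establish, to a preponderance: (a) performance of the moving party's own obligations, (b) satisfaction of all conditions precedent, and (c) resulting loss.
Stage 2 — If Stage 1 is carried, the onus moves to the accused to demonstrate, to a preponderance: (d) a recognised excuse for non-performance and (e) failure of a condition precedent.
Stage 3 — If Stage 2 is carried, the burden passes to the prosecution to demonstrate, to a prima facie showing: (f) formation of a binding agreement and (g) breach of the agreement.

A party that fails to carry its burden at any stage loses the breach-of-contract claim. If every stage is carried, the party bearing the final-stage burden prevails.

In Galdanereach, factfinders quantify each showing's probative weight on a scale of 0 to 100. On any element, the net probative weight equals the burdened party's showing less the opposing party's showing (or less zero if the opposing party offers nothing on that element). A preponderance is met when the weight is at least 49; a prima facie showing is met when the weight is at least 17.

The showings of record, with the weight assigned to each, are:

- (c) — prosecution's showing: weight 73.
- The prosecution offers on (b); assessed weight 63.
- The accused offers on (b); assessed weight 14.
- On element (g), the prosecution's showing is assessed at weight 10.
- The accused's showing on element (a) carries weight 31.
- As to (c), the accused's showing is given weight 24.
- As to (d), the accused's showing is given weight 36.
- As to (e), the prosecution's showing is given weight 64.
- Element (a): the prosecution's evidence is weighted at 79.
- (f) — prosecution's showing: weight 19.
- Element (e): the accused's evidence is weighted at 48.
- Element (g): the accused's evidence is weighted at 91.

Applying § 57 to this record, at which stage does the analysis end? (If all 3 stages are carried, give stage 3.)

Stage 1 — burden on prosecution; standard: a preponderance (weight is at least 49).
    (a): 79 − 31 = 48 < 49 [not met]
    (b): 63 − 14 = 49 ≥ 49 [met]
    (c): 73 − 24 = 49 ≥ 49 [met]
  The prosecution does not carry Stage 1.
The analysis ends at Stage 1; the accused prevails.

stage 1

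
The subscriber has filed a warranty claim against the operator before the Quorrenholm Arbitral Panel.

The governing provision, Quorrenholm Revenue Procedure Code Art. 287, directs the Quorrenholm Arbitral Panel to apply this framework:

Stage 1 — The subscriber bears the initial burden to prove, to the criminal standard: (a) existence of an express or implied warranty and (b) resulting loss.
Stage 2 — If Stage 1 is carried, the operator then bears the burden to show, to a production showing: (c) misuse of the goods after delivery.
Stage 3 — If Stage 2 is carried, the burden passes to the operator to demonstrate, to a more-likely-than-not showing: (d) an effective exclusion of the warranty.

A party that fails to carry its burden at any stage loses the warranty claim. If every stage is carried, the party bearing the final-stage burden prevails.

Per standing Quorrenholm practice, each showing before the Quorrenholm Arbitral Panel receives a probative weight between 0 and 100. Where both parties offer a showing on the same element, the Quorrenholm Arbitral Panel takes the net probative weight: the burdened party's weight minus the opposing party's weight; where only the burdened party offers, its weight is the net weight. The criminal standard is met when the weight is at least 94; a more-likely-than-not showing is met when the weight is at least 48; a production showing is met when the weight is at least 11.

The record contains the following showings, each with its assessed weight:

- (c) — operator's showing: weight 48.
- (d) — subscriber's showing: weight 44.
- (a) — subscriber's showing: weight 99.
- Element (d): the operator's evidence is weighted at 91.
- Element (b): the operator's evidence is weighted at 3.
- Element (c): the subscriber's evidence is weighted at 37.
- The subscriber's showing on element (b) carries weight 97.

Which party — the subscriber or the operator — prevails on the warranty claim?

subscriber

Stage 1 (subscriber, the criminal standard, weight is at least 94): (a) 99 ≥ 94 — meets; (b) net 97−3=94 ≥ 94 — meets.
  Stage 1 carried; the burden shifts to the operator.
Stage 2 (operator, a production showing, weight is at least 11): (c) net 48−37=11 ≥ 11 — meets.
  Stage 2 carried; the burden remains with the operator.
Stage 3 (operator, a more-likely-than-not showing, weight is at least 48): (d) net 91−44=47 < 48 — fails.
  Stage 3 not carried; the operator fails its burden.
The subscriber prevails.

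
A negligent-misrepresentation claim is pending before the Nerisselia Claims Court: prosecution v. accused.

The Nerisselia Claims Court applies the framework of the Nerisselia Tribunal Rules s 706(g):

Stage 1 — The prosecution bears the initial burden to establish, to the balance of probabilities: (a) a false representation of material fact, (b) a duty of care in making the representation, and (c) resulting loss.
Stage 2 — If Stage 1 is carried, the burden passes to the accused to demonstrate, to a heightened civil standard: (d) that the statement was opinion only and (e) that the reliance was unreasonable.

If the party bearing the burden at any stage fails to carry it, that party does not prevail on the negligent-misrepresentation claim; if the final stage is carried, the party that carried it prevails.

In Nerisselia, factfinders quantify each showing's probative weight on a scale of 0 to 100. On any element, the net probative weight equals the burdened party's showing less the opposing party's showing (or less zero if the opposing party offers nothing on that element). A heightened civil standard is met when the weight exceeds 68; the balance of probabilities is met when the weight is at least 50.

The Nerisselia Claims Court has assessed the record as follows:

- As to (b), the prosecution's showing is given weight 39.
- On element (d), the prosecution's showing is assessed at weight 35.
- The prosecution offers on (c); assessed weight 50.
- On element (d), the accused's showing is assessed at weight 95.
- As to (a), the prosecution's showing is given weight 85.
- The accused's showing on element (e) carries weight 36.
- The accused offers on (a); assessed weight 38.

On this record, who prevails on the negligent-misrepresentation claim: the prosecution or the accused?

Stage 1 (prosecution, the balance of probabilities, weight is at least 50): (a) net 85−38=47 < 50 — fails; (b) 39 < 50 — fails; (c) 50 ≥ 50 — meets.
  The prosecution does not carry Stage 1.
The accused prevails.

accused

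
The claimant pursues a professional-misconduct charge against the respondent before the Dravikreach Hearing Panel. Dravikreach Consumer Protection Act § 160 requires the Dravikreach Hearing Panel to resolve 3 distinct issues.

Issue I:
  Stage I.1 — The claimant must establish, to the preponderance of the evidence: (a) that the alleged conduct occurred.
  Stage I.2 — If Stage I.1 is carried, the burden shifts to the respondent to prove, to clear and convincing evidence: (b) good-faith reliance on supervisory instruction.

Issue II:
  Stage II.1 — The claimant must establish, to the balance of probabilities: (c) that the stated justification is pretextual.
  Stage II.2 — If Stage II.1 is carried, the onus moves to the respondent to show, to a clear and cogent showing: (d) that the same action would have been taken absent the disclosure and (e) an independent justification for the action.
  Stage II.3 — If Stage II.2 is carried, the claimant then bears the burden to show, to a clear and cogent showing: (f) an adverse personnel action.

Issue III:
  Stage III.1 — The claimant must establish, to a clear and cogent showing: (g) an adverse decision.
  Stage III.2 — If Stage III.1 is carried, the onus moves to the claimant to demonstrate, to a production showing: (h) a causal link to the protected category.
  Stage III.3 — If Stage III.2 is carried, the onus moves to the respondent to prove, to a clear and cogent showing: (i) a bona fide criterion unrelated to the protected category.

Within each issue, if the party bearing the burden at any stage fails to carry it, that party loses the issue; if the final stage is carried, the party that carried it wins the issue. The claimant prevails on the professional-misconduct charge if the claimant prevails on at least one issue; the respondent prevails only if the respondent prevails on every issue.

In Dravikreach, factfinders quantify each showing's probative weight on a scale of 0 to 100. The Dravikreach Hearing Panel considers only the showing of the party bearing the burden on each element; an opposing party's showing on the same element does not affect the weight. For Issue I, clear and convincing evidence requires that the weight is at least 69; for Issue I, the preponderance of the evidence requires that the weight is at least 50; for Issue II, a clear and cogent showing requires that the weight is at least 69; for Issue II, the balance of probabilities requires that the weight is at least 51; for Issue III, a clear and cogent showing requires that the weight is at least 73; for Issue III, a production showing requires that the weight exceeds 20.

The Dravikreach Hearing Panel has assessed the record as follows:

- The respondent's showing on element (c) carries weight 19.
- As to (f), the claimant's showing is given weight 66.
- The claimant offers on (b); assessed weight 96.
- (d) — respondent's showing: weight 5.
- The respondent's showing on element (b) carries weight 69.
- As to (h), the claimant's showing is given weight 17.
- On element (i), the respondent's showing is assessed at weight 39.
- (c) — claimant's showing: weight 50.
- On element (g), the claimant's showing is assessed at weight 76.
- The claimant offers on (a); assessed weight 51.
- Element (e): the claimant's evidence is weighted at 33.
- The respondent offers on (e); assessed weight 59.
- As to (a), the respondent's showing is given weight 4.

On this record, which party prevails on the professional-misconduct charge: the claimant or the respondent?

respondent

— Issue I —
At Stage I.1 the claimant must meet the preponderance of the evidence (weight is at least 50): on (a) the weight is 51 (the respondent's 4 is given no effect), ≥ 50, so (a) meets the standard.
  The claimant carries Stage I.1; the respondent now bears the burden.
At Stage I.2 the respondent must meet clear and convincing evidence (weight is at least 69): on (b) the weight is 69 (the claimant's 96 is given no effect), which does reach 69, so (b) meets the standard.
  The respondent carries the last stage.
With every stage satisfied, the respondent prevails on this issue.
— Issue II —
At Stage II.1 the claimant must meet the balance of probabilities (weight is at least 51): on (c) the weight is 50 (the respondent's 19 is given no effect), < 51, so (c) does not meet the standard.
  Not every element is met, so the claimant fails to carry Stage II.1.
The analysis ends at Stage II.1; the respondent prevails on this issue.
— Issue III —
At Stage III.1 the claimant must meet a clear and cogent showing (weight is at least 73): on (g) the weight is 76, ≥ 73, so (g) meets the standard.
  Stage III.1 carried; the burden remains with the claimant.
At Stage III.2 the claimant must meet a production showing (weight exceeds 20): on (h) the weight is 17, which does not exceed 20, so (h) does not meet the standard.
  The claimant does not carry Stage III.2.
The respondent prevails on this issue.
Per-issue: Issue I → respondent; Issue II → respondent; Issue III → respondent. The claimant must prevail on at least one issue; overall, the respondent prevails.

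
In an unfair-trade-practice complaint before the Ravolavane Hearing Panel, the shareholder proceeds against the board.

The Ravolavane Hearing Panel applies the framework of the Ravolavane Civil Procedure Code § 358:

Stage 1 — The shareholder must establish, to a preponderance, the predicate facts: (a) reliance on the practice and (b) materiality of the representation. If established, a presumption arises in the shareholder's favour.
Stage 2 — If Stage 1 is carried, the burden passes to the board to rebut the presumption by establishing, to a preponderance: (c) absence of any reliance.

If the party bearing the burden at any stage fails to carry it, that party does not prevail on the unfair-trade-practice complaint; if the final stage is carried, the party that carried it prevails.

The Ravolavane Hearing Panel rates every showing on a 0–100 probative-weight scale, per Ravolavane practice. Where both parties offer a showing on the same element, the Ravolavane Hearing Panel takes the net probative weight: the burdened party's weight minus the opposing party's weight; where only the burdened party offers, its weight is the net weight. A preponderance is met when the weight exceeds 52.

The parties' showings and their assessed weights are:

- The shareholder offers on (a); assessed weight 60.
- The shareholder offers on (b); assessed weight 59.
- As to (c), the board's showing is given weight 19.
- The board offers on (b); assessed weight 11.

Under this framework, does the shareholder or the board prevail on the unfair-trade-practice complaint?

Stage 1 — burden on shareholder; standard: a preponderance (weight exceeds 52).
    (a): 60 > 52 [met]
    (b): 59 − 11 = 48 ≤ 52 [not met]
  Stage 1 not carried; the shareholder fails its burden.
The board prevails.

board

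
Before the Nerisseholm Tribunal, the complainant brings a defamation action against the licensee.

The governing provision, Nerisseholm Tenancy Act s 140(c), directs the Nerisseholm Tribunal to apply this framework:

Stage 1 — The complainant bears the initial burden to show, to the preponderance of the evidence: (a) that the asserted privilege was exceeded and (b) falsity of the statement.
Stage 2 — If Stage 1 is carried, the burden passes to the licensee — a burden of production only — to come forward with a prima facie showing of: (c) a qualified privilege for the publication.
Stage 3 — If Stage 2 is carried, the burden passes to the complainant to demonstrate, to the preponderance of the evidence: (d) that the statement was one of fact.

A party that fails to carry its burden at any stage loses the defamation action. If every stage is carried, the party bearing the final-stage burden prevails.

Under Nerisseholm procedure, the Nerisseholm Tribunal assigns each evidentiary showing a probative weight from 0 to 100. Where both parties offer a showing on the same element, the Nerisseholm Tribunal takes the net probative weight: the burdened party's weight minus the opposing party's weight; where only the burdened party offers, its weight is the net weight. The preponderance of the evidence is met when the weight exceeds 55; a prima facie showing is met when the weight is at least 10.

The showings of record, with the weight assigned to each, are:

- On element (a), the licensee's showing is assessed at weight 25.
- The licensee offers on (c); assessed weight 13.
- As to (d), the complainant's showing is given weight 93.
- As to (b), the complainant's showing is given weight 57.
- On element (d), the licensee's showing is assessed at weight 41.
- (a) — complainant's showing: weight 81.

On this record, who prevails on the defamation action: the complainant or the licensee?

licensee

Stage 1 (complainant, the preponderance of the evidence, weight exceeds 55): (a) net 81−25=56 > 55 — meets; (b) 57 > 55 — meets.
  The complainant carries Stage 1; the licensee now bears the burden.
Stage 2 (licensee, a prima facie showing, weight is at least 10): (c) 13 ≥ 10 — meets.
  The licensee carries Stage 2; the complainant now bears the burden.
Stage 3 (complainant, the preponderance of the evidence, weight exceeds 55): (d) net 93−41=52 ≤ 55 — fails.
  Not every element is met, so the complainant fails to carry Stage 3.
The analysis ends at Stage 3; the licensee prevails.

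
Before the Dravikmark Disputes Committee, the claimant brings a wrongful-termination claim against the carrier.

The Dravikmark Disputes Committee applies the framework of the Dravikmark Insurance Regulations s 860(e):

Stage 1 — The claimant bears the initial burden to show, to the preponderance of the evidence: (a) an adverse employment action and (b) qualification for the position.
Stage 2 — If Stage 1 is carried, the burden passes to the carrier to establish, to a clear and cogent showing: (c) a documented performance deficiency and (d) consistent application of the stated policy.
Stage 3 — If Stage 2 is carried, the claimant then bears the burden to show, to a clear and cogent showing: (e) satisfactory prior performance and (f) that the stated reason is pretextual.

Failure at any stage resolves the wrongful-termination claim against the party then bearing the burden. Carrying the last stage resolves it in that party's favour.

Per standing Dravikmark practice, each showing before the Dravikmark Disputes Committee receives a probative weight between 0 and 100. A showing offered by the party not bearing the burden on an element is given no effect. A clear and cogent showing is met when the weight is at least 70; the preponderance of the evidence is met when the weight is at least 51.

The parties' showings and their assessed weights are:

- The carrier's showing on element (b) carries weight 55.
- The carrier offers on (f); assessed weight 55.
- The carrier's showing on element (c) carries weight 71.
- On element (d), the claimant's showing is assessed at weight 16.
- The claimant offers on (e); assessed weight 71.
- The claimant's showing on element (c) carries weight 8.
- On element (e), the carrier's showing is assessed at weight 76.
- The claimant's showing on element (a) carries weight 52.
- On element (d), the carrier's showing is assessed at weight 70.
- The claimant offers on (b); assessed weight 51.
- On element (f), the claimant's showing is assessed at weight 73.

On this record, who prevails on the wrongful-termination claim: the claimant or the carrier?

claimant

At Stage 1 the claimant must meet the preponderance of the evidence (weight is at least 51): on (a) the weight is 52, ≥ 51, so (a) meets the standard; on (b) the weight is 51 (the carrier's 55 is given no effect), ≥ 51, so (b) meets the standard.
  Stage 1 is satisfied; the onus moves to the carrier.
At Stage 2 the carrier must meet a clear and cogent showing (weight is at least 70): on (c) the weight is 71 (the claimant's 8 is given no effect), which does reach 70, so (c) meets the standard; on (d) the weight is 70 (the claimant's 16 is given no effect), ≥ 70, so (d) meets the standard.
  The carrier carries Stage 2; the claimant now bears the burden.
At Stage 3 the claimant must meet a clear and cogent showing (weight is at least 70): on (e) the weight is 71 (the carrier's 76 is given no effect), which does reach 70, so (e) meets the standard; on (f) the weight is 73 (the carrier's 55 is given no effect), ≥ 70, so (f) meets the standard.
  All elements met at the final stage.
All stages carried — the claimant prevails.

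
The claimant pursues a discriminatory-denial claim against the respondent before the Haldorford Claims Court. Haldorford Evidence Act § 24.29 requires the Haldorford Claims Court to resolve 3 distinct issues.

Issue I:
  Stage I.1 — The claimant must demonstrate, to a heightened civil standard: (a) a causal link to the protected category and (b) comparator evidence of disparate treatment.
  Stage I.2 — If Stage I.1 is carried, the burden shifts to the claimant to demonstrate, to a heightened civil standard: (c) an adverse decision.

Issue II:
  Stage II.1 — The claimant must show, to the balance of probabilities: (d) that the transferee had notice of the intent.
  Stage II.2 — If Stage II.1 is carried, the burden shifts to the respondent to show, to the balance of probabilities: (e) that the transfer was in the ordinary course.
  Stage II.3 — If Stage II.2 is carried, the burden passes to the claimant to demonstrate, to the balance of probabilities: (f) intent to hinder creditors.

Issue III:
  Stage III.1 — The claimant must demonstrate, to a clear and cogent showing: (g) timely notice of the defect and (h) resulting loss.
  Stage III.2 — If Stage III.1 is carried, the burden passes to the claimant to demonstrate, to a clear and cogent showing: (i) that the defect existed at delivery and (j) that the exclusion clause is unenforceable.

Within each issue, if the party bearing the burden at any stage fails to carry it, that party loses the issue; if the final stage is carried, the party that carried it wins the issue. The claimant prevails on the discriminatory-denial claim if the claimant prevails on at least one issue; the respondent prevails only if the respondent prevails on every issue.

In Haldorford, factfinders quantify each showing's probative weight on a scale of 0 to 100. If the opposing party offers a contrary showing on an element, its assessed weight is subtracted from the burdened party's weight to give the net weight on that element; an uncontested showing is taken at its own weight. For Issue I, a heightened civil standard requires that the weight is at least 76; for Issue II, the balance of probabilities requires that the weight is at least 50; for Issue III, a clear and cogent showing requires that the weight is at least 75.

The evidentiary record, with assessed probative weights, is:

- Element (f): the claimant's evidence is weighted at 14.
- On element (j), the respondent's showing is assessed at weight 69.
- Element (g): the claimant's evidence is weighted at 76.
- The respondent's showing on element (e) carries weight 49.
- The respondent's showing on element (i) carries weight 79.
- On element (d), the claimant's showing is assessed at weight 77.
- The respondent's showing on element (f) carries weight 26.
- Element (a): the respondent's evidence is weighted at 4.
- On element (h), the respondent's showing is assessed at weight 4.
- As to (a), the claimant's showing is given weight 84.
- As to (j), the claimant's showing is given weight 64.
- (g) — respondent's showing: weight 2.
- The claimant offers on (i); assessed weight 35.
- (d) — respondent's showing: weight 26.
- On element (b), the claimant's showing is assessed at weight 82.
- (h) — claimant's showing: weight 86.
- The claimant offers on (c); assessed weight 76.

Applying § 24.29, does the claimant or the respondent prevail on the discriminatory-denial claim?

claimant

— Issue I —
At Stage I.1 the claimant must meet a heightened civil standard (weight is at least 76): on (a) the weight is 84 less the opposing 4 gives net 80, ≥ 76, so (a) meets the standard; on (b) the weight is 82, ≥ 76, so (b) meets the standard.
  Stage I.1 carried; the burden remains with the claimant.
At Stage I.2 the claimant must meet a heightened civil standard (weight is at least 76): on (c) the weight is 76, which does reach 76, so (c) meets the standard.
  The claimant carries the last stage.
Every stage carried; the claimant prevails on this issue.
— Issue II —
At Stage II.1 the claimant must meet the balance of probabilities (weight is at least 50): on (d) the weight is 77 less the opposing 26 gives net 51, ≥ 50, so (d) meets the standard.
  The claimant carries Stage II.1; the respondent now bears the burden.
At Stage II.2 the respondent must meet the balance of probabilities (weight is at least 50): on (e) the weight is 49, < 50, so (e) does not meet the standard.
  Stage II.2 not carried; the respondent fails its burden.
So the claimant prevails on this issue.
— Issue III —
Stage III.1 (claimant, a clear and cogent showing, weight is at least 75): (g) net 76−2=74 < 75 — fails; (h) net 86−4=82 ≥ 75 — meets.
  Not every element is met, so the claimant fails to carry Stage III.1.
So the respondent prevails on this issue.
Per-issue: Issue I → claimant; Issue II → claimant; Issue III → respondent. The claimant must prevail on at least one issue; overall, the claimant prevails.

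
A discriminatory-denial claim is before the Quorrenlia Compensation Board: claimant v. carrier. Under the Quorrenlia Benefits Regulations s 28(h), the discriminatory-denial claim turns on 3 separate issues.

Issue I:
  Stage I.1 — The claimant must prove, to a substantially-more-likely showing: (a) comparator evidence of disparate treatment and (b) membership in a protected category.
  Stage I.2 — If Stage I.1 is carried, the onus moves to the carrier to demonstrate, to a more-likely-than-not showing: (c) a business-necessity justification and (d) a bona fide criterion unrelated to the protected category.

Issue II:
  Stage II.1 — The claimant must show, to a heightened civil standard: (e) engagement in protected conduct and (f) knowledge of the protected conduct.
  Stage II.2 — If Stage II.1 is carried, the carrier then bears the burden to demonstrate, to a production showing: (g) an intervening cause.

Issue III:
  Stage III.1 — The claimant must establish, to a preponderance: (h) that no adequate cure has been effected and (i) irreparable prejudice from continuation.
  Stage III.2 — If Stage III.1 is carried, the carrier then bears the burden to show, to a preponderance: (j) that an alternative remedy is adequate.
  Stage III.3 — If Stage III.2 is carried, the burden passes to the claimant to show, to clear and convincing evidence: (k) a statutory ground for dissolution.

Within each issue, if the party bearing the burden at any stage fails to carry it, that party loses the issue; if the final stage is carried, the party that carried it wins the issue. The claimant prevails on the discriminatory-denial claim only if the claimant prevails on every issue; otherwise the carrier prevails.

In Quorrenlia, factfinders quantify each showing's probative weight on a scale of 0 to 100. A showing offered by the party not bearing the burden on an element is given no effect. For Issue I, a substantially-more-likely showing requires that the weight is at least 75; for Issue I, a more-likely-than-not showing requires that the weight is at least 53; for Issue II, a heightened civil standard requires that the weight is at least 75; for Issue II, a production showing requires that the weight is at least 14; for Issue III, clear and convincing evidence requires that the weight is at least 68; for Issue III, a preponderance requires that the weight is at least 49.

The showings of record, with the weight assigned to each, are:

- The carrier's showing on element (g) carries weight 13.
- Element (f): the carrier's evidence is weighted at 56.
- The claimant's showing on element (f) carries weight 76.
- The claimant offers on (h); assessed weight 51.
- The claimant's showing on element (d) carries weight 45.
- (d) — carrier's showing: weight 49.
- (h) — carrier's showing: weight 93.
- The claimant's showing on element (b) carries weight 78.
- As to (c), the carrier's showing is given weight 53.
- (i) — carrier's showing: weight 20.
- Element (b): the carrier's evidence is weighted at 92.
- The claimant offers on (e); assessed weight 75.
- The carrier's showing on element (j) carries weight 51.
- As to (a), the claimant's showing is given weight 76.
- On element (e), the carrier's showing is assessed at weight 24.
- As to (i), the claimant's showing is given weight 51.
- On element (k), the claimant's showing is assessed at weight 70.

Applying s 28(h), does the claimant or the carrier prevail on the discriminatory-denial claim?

claimant

— Issue I —
At Stage I.1 the claimant must meet a substantially-more-likely showing (weight is at least 75): on (a) the weight is 76, ≥ 75, so (a) meets the standard; on (b) the weight is 78 (the carrier's 92 is given no effect), which does reach 75, so (b) meets the standard.
  All elements met. The burden passes to the carrier.
At Stage I.2 the carrier must meet a more-likely-than-not showing (weight is at least 53): on (c) the weight is 53, which does reach 53, so (c) meets the standard; on (d) the weight is 49 (the claimant's 45 is given no effect), < 53, so (d) does not meet the standard.
  The carrier does not carry Stage I.2.
The claimant prevails on this issue.
— Issue II —
Stage II.1 (claimant, a heightened civil standard, weight is at least 75): (e) 75 (carrier's 24 disregarded) ≥ 75 — meets; (f) 76 (carrier's 56 disregarded) ≥ 75 — meets.
  Stage II.1 is satisfied; the onus moves to the carrier.
Stage II.2 (carrier, a production showing, weight is at least 14): (g) 13 < 14 — fails.
  The carrier does not carry Stage II.2.
The claimant prevails on this issue.
— Issue III —
Stage III.1 — burden on claimant; standard: a preponderance (weight is at least 49).
    (h): 51 (carrier's 93 disregarded) ≥ 49 [met]
    (i): 51 (carrier's 20 disregarded) ≥ 49 [met]
  All elements met. The burden passes to the carrier.
Stage III.2 — burden on carrier; standard: a preponderance (weight is at least 49).
    (j): 51 ≥ 49 [met]
  Stage III.2 carried; the burden shifts to the claimant.
Stage III.3 — burden on claimant; standard: clear and convincing evidence (weight is at least 68).
    (k): 70 ≥ 68 [met]
  All elements met at the final stage.
With every stage satisfied, the claimant prevails on this issue.
Per-issue: Issue I → claimant; Issue II → claimant; Issue III → claimant. The claimant must prevail on every issue; overall, the claimant prevails.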